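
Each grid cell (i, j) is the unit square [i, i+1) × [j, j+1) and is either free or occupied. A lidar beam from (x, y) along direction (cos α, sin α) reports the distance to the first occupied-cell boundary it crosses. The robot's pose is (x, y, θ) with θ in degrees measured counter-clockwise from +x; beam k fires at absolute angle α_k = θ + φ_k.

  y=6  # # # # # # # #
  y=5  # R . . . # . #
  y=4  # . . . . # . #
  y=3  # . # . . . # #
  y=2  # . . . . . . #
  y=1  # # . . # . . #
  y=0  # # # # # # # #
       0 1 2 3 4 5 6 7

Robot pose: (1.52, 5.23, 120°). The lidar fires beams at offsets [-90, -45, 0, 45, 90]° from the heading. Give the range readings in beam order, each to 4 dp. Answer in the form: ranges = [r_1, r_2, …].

ranges = [1.5400, 0.7972, 0.8891, 0.5383, 0.6004]

beam 1: φ=-90°, α=30°
  dir = (cos 30°, sin 30°) = (0.8660, 0.5000); from cell (1,5)
  next x-line at t=0.5543, next y-line at t=1.5400; Δt_x=1.1547, Δt_y=2.0000
    x: enter (2,5) at t=0.5543
    y: enter (2,6) at t=1.5400 ← occupied
  → r_1 = 1.5400
beam 2: φ=-45°, α=75°
  dir = (cos 75°, sin 75°) = (0.2588, 0.9659); from cell (1,5)
  next x-line at t=1.8546, next y-line at t=0.7972; Δt_x=3.8637, Δt_y=1.0353
    y: enter (1,6) at t=0.7972 ← occupied
  → r_2 = 0.7972
beam 3: φ=0°, α=120°
  dir = (cos 120°, sin 120°) = (-0.5000, 0.8660); from cell (1,5)
  next x-line at t=1.0400, next y-line at t=0.8891; Δt_x=2.0000, Δt_y=1.1547
    y: enter (1,6) at t=0.8891 ← occupied
  → r_3 = 0.8891
beam 4: φ=45°, α=165°
  dir = (cos 165°, sin 165°) = (-0.9659, 0.2588); from cell (1,5)
  next x-line at t=0.5383, next y-line at t=2.9751; Δt_x=1.0353, Δt_y=3.8637
    x: enter (0,5) at t=0.5383 ← occupied
  → r_4 = 0.5383
beam 5: φ=90°, α=210°
  dir = (cos 210°, sin 210°) = (-0.8660, -0.5000); from cell (1,5)
  next x-line at t=0.6004, next y-line at t=0.4600; Δt_x=1.1547, Δt_y=2.0000
    y: enter (1,4) at t=0.4600
    x: enter (0,4) at t=0.6004 ← occupied
  → r_5 = 0.6004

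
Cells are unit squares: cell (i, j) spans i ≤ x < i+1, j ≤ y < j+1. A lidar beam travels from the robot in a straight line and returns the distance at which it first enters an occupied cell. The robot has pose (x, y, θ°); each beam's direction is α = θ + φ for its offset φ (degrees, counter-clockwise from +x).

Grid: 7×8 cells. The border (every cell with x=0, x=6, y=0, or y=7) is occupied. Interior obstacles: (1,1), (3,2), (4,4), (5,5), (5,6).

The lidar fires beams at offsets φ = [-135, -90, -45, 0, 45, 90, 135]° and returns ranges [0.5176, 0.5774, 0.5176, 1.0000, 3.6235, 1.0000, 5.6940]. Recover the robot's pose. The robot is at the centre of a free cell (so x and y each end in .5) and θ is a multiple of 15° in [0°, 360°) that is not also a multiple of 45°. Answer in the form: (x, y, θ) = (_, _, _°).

(x, y, θ) = (2.5, 1.5, 330°)

Candidates: 25 free-cell centres × 16 headings = 400 poses. Raycast each; keep the one whose scan matches to 4 dp.
  (1.5, 3.5, 15°): beam 1 = 1.0000 ≠ 0.5176 ✗
  (3.5, 3.5, 345°): beam 1 = 2.8868 ≠ 0.5176 ✗
  (3.5, 5.5, 30°): beam 1 = 4.6587 ≠ 0.5176 ✗
  …
  (2.5, 1.5, 330°): r_1=0.5176, r_2=0.5774, r_3=0.5176, r_4=1.0000, r_5=3.6235, r_6=1.0000, r_7=5.6940 — all match ✓
Only this pose fits every beam.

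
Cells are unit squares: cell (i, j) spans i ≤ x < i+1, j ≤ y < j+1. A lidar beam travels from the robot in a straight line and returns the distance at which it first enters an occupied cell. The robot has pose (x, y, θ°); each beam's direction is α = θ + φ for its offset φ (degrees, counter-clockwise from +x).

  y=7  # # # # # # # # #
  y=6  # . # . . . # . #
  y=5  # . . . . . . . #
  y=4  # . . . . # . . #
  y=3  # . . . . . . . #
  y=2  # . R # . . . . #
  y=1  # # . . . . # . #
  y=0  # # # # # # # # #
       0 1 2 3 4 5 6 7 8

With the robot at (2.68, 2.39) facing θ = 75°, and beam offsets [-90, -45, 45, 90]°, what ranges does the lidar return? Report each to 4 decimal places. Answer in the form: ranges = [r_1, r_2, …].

beam 1: φ=-90°, α=345°
  d=(0.9659,-0.2588)  start (2,2)  tX=0.3313 tY=1.5068  stride 1/|dx|=1.0353 1/|dy|=3.8637
    cross x-line → (3,2), t=0.3313 (wall)
  → r_1 = 0.3313
beam 2: φ=-45°, α=30°
  d=(0.8660,0.5000)  start (2,2)  tX=0.3695 tY=1.2200  stride 1/|dx|=1.1547 1/|dy|=2.0000
    cross x-line → (3,2), t=0.3695 (wall)
  → r_2 = 0.3695
beam 3: φ=45°, α=120°
  d=(-0.5000,0.8660)  start (2,2)  tX=1.3600 tY=0.7044  stride 1/|dx|=2.0000 1/|dy|=1.1547
    cross y-line → (2,3), t=0.7044
    cross x-line → (1,3), t=1.3600
    cross y-line → (1,4), t=1.8591
    cross y-line → (1,5), t=3.0138
    cross x-line → (0,5), t=3.3600 (wall)
  → r_3 = 3.3600
beam 4: φ=90°, α=165°
  d=(-0.9659,0.2588)  start (2,2)  tX=0.7040 tY=2.3569  stride 1/|dx|=1.0353 1/|dy|=3.8637
    cross x-line → (1,2), t=0.7040
    cross x-line → (0,2), t=1.7393 (wall)
  → r_4 = 1.7393

ranges = [0.3313, 0.3695, 3.3600, 1.7393]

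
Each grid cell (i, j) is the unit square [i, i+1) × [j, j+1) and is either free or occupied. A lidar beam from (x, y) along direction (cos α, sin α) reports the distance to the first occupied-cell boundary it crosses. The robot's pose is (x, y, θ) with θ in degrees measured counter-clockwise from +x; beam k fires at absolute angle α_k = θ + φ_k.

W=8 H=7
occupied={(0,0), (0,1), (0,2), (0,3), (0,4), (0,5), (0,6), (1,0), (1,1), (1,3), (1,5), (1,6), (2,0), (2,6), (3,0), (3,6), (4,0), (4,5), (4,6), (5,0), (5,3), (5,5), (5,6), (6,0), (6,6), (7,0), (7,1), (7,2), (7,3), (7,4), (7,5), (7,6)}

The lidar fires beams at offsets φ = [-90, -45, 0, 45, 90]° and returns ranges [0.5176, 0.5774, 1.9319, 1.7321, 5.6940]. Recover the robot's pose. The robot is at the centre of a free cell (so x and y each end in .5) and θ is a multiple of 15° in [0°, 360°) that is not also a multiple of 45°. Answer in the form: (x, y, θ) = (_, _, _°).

Candidates: 24 free-cell centres × 16 headings = 384 poses. Raycast each; keep the one whose scan matches to 4 dp.
  (1.5, 2.5, 15°): beam 2 = 3.0000 ≠ 0.5774 ✗
  (6.5, 4.5, 30°): beam 1 = 1.0000 ≠ 0.5176 ✗
  (6.5, 1.5, 300°): beam 1 = 1.0000 ≠ 0.5176 ✗
  (5.5, 2.5, 15°): beam 1 = 1.5529 ≠ 0.5176 ✗
  …
  (6.5, 1.5, 75°): r_1=0.5176, r_2=0.5774, r_3=1.9319, r_4=1.7321, r_5=5.6940 — all match ✓
No second candidate reproduces the full scan.

(x, y, θ) = (6.5, 1.5, 75°)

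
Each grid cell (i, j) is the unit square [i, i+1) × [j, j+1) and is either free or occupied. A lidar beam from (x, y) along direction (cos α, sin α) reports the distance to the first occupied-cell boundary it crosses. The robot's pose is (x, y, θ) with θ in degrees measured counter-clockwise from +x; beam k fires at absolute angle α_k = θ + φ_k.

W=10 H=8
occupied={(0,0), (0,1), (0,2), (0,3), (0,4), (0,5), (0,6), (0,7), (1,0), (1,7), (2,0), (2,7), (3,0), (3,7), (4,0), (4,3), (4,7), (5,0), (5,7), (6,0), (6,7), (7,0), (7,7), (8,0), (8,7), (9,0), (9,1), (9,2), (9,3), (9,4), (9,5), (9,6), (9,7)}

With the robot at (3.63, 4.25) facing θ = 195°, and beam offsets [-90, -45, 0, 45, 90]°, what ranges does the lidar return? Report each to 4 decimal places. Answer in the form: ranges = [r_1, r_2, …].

ranges = [2.8470, 3.0369, 2.7228, 3.7528, 3.3646]

beam 1: φ=-90°, α=105°
  d=(-0.2588,0.9659)  start (3,4)  tX=2.4341 tY=0.7765  stride 1/|dx|=3.8637 1/|dy|=1.0353
    cross y-line → (3,5), t=0.7765
    cross y-line → (3,6), t=1.8117
    cross x-line → (2,6), t=2.4341
    cross y-line → (2,7), t=2.8470 (wall)
  → r_1 = 2.8470
beam 2: φ=-45°, α=150°
  d=(-0.8660,0.5000)  start (3,4)  tX=0.7275 tY=1.5000  stride 1/|dx|=1.1547 1/|dy|=2.0000
    cross x-line → (2,4), t=0.7275
    cross y-line → (2,5), t=1.5000
    cross x-line → (1,5), t=1.8822
    cross x-line → (0,5), t=3.0369 (wall)
  → r_2 = 3.0369
beam 3: φ=0°, α=195°
  d=(-0.9659,-0.2588)  start (3,4)  tX=0.6522 tY=0.9659  stride 1/|dx|=1.0353 1/|dy|=3.8637
    cross x-line → (2,4), t=0.6522
    cross y-line → (2,3), t=0.9659
    cross x-line → (1,3), t=1.6875
    cross x-line → (0,3), t=2.7228 (wall)
  → r_3 = 2.7228
beam 4: φ=45°, α=240°
  d=(-0.5000,-0.8660)  start (3,4)  tX=1.2600 tY=0.2887  stride 1/|dx|=2.0000 1/|dy|=1.1547
    cross y-line → (3,3), t=0.2887
    cross x-line → (2,3), t=1.2600
    cross y-line → (2,2), t=1.4434
    cross y-line → (2,1), t=2.5981
    cross x-line → (1,1), t=3.2600
    cross y-line → (1,0), t=3.7528 (wall)
  → r_4 = 3.7528
beam 5: φ=90°, α=285°
  d=(0.2588,-0.9659)  start (3,4)  tX=1.4296 tY=0.2588  stride 1/|dx|=3.8637 1/|dy|=1.0353
    cross y-line → (3,3), t=0.2588
    cross y-line → (3,2), t=1.2941
    cross x-line → (4,2), t=1.4296
    cross y-line → (4,1), t=2.3294
    cross y-line → (4,0), t=3.3646 (wall)
  → r_5 = 3.3646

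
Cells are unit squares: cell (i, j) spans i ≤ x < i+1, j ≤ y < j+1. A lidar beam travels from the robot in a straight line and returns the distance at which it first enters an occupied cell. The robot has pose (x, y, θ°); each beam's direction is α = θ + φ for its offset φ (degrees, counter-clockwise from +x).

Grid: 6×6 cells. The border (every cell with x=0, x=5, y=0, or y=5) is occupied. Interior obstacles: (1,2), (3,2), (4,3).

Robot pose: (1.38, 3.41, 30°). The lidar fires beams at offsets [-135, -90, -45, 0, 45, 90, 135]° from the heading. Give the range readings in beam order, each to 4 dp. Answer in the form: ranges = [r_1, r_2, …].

beam 1: φ=-135°, α=255°
  dir = (cos 255°, sin 255°) = (-0.2588, -0.9659); from cell (1,3)
  next x-line at t=1.4682, next y-line at t=0.4245; Δt_x=3.8637, Δt_y=1.0353
    y: enter (1,2) at t=0.4245 ← occupied
  → r_1 = 0.4245
beam 2: φ=-90°, α=300°
  dir = (cos 300°, sin 300°) = (0.5000, -0.8660); from cell (1,3)
  next x-line at t=1.2400, next y-line at t=0.4734; Δt_x=2.0000, Δt_y=1.1547
    y: enter (1,2) at t=0.4734 ← occupied
  → r_2 = 0.4734
beam 3: φ=-45°, α=345°
  dir = (cos 345°, sin 345°) = (0.9659, -0.2588); from cell (1,3)
  next x-line at t=0.6419, next y-line at t=1.5841; Δt_x=1.0353, Δt_y=3.8637
    x: enter (2,3) at t=0.6419
    y: enter (2,2) at t=1.5841
    x: enter (3,2) at t=1.6771 ← occupied
  → r_3 = 1.6771
beam 4: φ=0°, α=30°
  dir = (cos 30°, sin 30°) = (0.8660, 0.5000); from cell (1,3)
  next x-line at t=0.7159, next y-line at t=1.1800; Δt_x=1.1547, Δt_y=2.0000
    x: enter (2,3) at t=0.7159
    y: enter (2,4) at t=1.1800
    x: enter (3,4) at t=1.8706
    x: enter (4,4) at t=3.0253
    y: enter (4,5) at t=3.1800 ← occupied
  → r_4 = 3.1800
beam 5: φ=45°, α=75°
  dir = (cos 75°, sin 75°) = (0.2588, 0.9659); from cell (1,3)
  next x-line at t=2.3955, next y-line at t=0.6108; Δt_x=3.8637, Δt_y=1.0353
    y: enter (1,4) at t=0.6108
    y: enter (1,5) at t=1.6461 ← occupied
  → r_5 = 1.6461
beam 6: φ=90°, α=120°
  dir = (cos 120°, sin 120°) = (-0.5000, 0.8660); from cell (1,3)
  next x-line at t=0.7600, next y-line at t=0.6813; Δt_x=2.0000, Δt_y=1.1547
    y: enter (1,4) at t=0.6813
    x: enter (0,4) at t=0.7600 ← occupied
  → r_6 = 0.7600
beam 7: φ=135°, α=165°
  dir = (cos 165°, sin 165°) = (-0.9659, 0.2588); from cell (1,3)
  next x-line at t=0.3934, next y-line at t=2.2796; Δt_x=1.0353, Δt_y=3.8637
    x: enter (0,3) at t=0.3934 ← occupied
  → r_7 = 0.3934

ranges = [0.4245, 0.4734, 1.6771, 3.1800, 1.6461, 0.7600, 0.3934]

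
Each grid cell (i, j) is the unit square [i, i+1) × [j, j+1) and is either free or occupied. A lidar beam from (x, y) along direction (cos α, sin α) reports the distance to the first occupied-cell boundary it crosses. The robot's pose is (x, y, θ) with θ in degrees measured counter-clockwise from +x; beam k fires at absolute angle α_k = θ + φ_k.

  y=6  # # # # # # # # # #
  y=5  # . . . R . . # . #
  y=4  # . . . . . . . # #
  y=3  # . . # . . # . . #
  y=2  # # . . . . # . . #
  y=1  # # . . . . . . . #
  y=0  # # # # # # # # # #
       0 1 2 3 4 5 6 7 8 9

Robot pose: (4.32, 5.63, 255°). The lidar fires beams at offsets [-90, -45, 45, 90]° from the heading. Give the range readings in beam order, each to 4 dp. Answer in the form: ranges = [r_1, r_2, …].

beam 1: φ=-90°, α=165°
  cosα=-0.9659 sinα=0.2588 | (4,5) | tMaxX 0.3313 tMaxY 1.4296 | tΔX 1.0353 tΔY 3.8637
    t=0.3313 [x] (3,5)
    t=1.3666 [x] (2,5)
    t=1.4296 [y] (2,6) — stop
  → r_1 = 1.4296
beam 2: φ=-45°, α=210°
  cosα=-0.8660 sinα=-0.5000 | (4,5) | tMaxX 0.3695 tMaxY 1.2600 | tΔX 1.1547 tΔY 2.0000
    t=0.3695 [x] (3,5)
    t=1.2600 [y] (3,4)
    t=1.5242 [x] (2,4)
    t=2.6789 [x] (1,4)
    t=3.2600 [y] (1,3)
    t=3.8336 [x] (0,3) — stop
  → r_2 = 3.8336
beam 3: φ=45°, α=300°
  cosα=0.5000 sinα=-0.8660 | (4,5) | tMaxX 1.3600 tMaxY 0.7275 | tΔX 2.0000 tΔY 1.1547
    t=0.7275 [y] (4,4)
    t=1.3600 [x] (5,4)
    t=1.8822 [y] (5,3)
    t=3.0369 [y] (5,2)
    t=3.3600 [x] (6,2) — stop
  → r_3 = 3.3600
beam 4: φ=90°, α=345°
  cosα=0.9659 sinα=-0.2588 | (4,5) | tMaxX 0.7040 tMaxY 2.4341 | tΔX 1.0353 tΔY 3.8637
    t=0.7040 [x] (5,5)
    t=1.7393 [x] (6,5)
    t=2.4341 [y] (6,4)
    t=2.7745 [x] (7,4)
    t=3.8098 [x] (8,4) — stop
  → r_4 = 3.8098

ranges = [1.4296, 3.8336, 3.3600, 3.8098]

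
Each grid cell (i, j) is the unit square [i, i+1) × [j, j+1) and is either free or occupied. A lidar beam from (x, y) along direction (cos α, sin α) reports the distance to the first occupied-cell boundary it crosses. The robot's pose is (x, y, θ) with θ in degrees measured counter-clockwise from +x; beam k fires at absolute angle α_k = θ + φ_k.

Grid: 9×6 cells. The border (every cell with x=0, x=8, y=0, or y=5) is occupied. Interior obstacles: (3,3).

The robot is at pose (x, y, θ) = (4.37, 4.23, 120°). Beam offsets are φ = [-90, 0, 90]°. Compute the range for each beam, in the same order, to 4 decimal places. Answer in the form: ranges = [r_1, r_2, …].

beam 1: φ=-90°, α=30°
  cosα=0.8660 sinα=0.5000 | (4,4) | tMaxX 0.7275 tMaxY 1.5400 | tΔX 1.1547 tΔY 2.0000
    t=0.7275 [x] (5,4)
    t=1.5400 [y] (5,5) — stop
  → r_1 = 1.5400
beam 2: φ=0°, α=120°
  cosα=-0.5000 sinα=0.8660 | (4,4) | tMaxX 0.7400 tMaxY 0.8891 | tΔX 2.0000 tΔY 1.1547
    t=0.7400 [x] (3,4)
    t=0.8891 [y] (3,5) — stop
  → r_2 = 0.8891
beam 3: φ=90°, α=210°
  cosα=-0.8660 sinα=-0.5000 | (4,4) | tMaxX 0.4272 tMaxY 0.4600 | tΔX 1.1547 tΔY 2.0000
    t=0.4272 [x] (3,4)
    t=0.4600 [y] (3,3) — stop
  → r_3 = 0.4600

ranges = [1.5400, 0.8891, 0.4600]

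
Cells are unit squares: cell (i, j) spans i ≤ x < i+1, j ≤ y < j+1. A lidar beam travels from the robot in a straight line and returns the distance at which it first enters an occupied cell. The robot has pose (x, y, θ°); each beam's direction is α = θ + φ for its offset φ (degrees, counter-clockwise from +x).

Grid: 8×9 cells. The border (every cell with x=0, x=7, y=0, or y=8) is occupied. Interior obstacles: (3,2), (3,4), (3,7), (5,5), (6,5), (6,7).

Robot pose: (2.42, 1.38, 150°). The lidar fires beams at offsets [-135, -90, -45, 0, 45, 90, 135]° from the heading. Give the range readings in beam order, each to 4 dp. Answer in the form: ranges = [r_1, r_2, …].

beam 1: φ=-135°, α=15°
  cosα=0.9659 sinα=0.2588 | (2,1) | tMaxX 0.6005 tMaxY 2.3955 | tΔX 1.0353 tΔY 3.8637
    t=0.6005 [x] (3,1)
    t=1.6357 [x] (4,1)
    t=2.3955 [y] (4,2)
    t=2.6710 [x] (5,2)
    t=3.7063 [x] (6,2)
    t=4.7416 [x] (7,2) — stop
  → r_1 = 4.7416
beam 2: φ=-90°, α=60°
  cosα=0.5000 sinα=0.8660 | (2,1) | tMaxX 1.1600 tMaxY 0.7159 | tΔX 2.0000 tΔY 1.1547
    t=0.7159 [y] (2,2)
    t=1.1600 [x] (3,2) — stop
  → r_2 = 1.1600
beam 3: φ=-45°, α=105°
  cosα=-0.2588 sinα=0.9659 | (2,1) | tMaxX 1.6228 tMaxY 0.6419 | tΔX 3.8637 tΔY 1.0353
    t=0.6419 [y] (2,2)
    t=1.6228 [x] (1,2)
    t=1.6771 [y] (1,3)
    t=2.7124 [y] (1,4)
    t=3.7477 [y] (1,5)
    t=4.7830 [y] (1,6)
    t=5.4865 [x] (0,6) — stop
  → r_3 = 5.4865
beam 4: φ=0°, α=150°
  cosα=-0.8660 sinα=0.5000 | (2,1) | tMaxX 0.4850 tMaxY 1.2400 | tΔX 1.1547 tΔY 2.0000
    t=0.4850 [x] (1,1)
    t=1.2400 [y] (1,2)
    t=1.6397 [x] (0,2) — stop
  → r_4 = 1.6397
beam 5: φ=45°, α=195°
  cosα=-0.9659 sinα=-0.2588 | (2,1) | tMaxX 0.4348 tMaxY 1.4682 | tΔX 1.0353 tΔY 3.8637
    t=0.4348 [x] (1,1)
    t=1.4682 [y] (1,0) — stop
  → r_5 = 1.4682
beam 6: φ=90°, α=240°
  cosα=-0.5000 sinα=-0.8660 | (2,1) | tMaxX 0.8400 tMaxY 0.4388 | tΔX 2.0000 tΔY 1.1547
    t=0.4388 [y] (2,0) — stop
  → r_6 = 0.4388
beam 7: φ=135°, α=285°
  cosα=0.2588 sinα=-0.9659 | (2,1) | tMaxX 2.2409 tMaxY 0.3934 | tΔX 3.8637 tΔY 1.0353
    t=0.3934 [y] (2,0) — stop
  → r_7 = 0.3934

ranges = [4.7416, 1.1600, 5.4865, 1.6397, 1.4682, 0.4388, 0.3934]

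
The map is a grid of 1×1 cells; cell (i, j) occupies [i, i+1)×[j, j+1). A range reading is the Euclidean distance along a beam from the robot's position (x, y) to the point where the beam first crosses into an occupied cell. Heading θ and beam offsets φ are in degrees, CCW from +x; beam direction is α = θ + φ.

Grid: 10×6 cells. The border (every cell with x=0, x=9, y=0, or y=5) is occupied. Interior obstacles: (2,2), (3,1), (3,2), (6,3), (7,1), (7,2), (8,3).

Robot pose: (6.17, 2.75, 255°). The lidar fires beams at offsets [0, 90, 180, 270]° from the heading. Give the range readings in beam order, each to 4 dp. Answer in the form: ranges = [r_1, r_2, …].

ranges = [1.8117, 0.8593, 0.2588, 5.3524]

beam 1: φ=0°, α=255°
  d=(-0.2588,-0.9659)  start (6,2)  tX=0.6568 tY=0.7765  stride 1/|dx|=3.8637 1/|dy|=1.0353
    cross x-line → (5,2), t=0.6568
    cross y-line → (5,1), t=0.7765
    cross y-line → (5,0), t=1.8117 (wall)
  → r_1 = 1.8117
beam 2: φ=90°, α=345°
  d=(0.9659,-0.2588)  start (6,2)  tX=0.8593 tY=2.8978  stride 1/|dx|=1.0353 1/|dy|=3.8637
    cross x-line → (7,2), t=0.8593 (wall)
  → r_2 = 0.8593
beam 3: φ=180°, α=75°
  d=(0.2588,0.9659)  start (6,2)  tX=3.2069 tY=0.2588  stride 1/|dx|=3.8637 1/|dy|=1.0353
    cross y-line → (6,3), t=0.2588 (wall)
  → r_3 = 0.2588
beam 4: φ=270°, α=165°
  d=(-0.9659,0.2588)  start (6,2)  tX=0.1760 tY=0.9659  stride 1/|dx|=1.0353 1/|dy|=3.8637
    cross x-line → (5,2), t=0.1760
    cross y-line → (5,3), t=0.9659
    cross x-line → (4,3), t=1.2113
    cross x-line → (3,3), t=2.2465
    cross x-line → (2,3), t=3.2818
    cross x-line → (1,3), t=4.3171
    cross y-line → (1,4), t=4.8296
    cross x-line → (0,4), t=5.3524 (wall)
  → r_4 = 5.3524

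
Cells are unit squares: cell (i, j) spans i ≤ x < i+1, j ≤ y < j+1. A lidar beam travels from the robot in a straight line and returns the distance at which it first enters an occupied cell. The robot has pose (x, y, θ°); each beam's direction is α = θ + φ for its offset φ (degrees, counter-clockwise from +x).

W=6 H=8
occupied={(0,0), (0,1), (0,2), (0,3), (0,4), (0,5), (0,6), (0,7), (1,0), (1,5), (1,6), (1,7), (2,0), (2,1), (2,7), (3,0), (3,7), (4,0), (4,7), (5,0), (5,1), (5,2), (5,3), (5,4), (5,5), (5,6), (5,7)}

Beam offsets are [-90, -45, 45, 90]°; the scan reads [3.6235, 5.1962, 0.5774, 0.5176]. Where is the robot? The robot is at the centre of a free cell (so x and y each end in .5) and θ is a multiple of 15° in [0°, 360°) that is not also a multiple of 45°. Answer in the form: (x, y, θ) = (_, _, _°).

Enumerate (i+0.5, j+0.5, θ) over the 21 free cells and 16 admissible headings. For each, cast all 4 beams and compare to the given ranges.
  (3.5, 6.5, 150°): beam 1 = 0.5774 ≠ 3.6235 ✗
  (4.5, 5.5, 195°): beam 1 = 1.5529 ≠ 3.6235 ✗
  (3.5, 6.5, 195°): beam 1 = 0.5176 ≠ 3.6235 ✗
  (1.5, 1.5, 195°): beam 1 = 1.9319 ≠ 3.6235 ✗
  …
  (1.5, 2.5, 105°): r_1=3.6235, r_2=5.1962, r_3=0.5774, r_4=0.5176 — all match ✓
No second candidate reproduces the full scan.

(x, y, θ) = (1.5, 2.5, 105°)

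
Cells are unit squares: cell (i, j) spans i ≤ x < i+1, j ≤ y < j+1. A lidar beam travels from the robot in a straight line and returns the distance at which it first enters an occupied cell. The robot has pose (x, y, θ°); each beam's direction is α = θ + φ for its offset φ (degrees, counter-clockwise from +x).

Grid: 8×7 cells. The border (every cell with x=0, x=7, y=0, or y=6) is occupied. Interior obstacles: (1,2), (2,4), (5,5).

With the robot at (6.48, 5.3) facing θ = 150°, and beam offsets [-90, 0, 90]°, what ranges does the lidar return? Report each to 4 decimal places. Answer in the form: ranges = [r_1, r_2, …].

ranges = [0.8083, 0.5543, 4.9652]

beam 1: φ=-90°, α=60°
  direction (0.5000, 0.8660); cell (6,5); t to first gridline: x 1.0400, y 0.8083 (then +2.0000 / +1.1547)
    (6,6) via y @ 0.8083  # hit
  → r_1 = 0.8083
beam 2: φ=0°, α=150°
  direction (-0.8660, 0.5000); cell (6,5); t to first gridline: x 0.5543, y 1.4000 (then +1.1547 / +2.0000)
    (5,5) via x @ 0.5543  # hit
  → r_2 = 0.5543
beam 3: φ=90°, α=240°
  direction (-0.5000, -0.8660); cell (6,5); t to first gridline: x 0.9600, y 0.3464 (then +2.0000 / +1.1547)
    (6,4) via y @ 0.3464
    (5,4) via x @ 0.9600
    (5,3) via y @ 1.5011
    (5,2) via y @ 2.6558
    (4,2) via x @ 2.9600
    (4,1) via y @ 3.8105
    (3,1) via x @ 4.9600
    (3,0) via y @ 4.9652  # hit
  → r_3 = 4.9652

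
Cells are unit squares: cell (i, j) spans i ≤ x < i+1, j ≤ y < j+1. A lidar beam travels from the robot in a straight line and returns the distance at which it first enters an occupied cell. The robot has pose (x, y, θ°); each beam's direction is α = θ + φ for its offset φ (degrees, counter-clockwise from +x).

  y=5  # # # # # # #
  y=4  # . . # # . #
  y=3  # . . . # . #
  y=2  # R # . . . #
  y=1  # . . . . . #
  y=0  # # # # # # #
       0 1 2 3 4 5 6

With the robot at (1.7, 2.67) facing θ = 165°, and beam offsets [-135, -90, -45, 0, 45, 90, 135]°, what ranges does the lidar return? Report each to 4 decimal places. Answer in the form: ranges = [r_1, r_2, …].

beam 1: φ=-135°, α=30°
  direction (0.8660, 0.5000); cell (1,2); t to first gridline: x 0.3464, y 0.6600 (then +1.1547 / +2.0000)
    (2,2) via x @ 0.3464  # hit
  → r_1 = 0.3464
beam 2: φ=-90°, α=75°
  direction (0.2588, 0.9659); cell (1,2); t to first gridline: x 1.1591, y 0.3416 (then +3.8637 / +1.0353)
    (1,3) via y @ 0.3416
    (2,3) via x @ 1.1591
    (2,4) via y @ 1.3769
    (2,5) via y @ 2.4122  # hit
  → r_2 = 2.4122
beam 3: φ=-45°, α=120°
  direction (-0.5000, 0.8660); cell (1,2); t to first gridline: x 1.4000, y 0.3811 (then +2.0000 / +1.1547)
    (1,3) via y @ 0.3811
    (0,3) via x @ 1.4000  # hit
  → r_3 = 1.4000
beam 4: φ=0°, α=165°
  direction (-0.9659, 0.2588); cell (1,2); t to first gridline: x 0.7247, y 1.2750 (then +1.0353 / +3.8637)
    (0,2) via x @ 0.7247  # hit
  → r_4 = 0.7247
beam 5: φ=45°, α=210°
  direction (-0.8660, -0.5000); cell (1,2); t to first gridline: x 0.8083, y 1.3400 (then +1.1547 / +2.0000)
    (0,2) via x @ 0.8083  # hit
  → r_5 = 0.8083
beam 6: φ=90°, α=255°
  direction (-0.2588, -0.9659); cell (1,2); t to first gridline: x 2.7046, y 0.6936 (then +3.8637 / +1.0353)
    (1,1) via y @ 0.6936
    (1,0) via y @ 1.7289  # hit
  → r_6 = 1.7289
beam 7: φ=135°, α=300°
  direction (0.5000, -0.8660); cell (1,2); t to first gridline: x 0.6000, y 0.7736 (then +2.0000 / +1.1547)
    (2,2) via x @ 0.6000  # hit
  → r_7 = 0.6000

ranges = [0.3464, 2.4122, 1.4000, 0.7247, 0.8083, 1.7289, 0.6000]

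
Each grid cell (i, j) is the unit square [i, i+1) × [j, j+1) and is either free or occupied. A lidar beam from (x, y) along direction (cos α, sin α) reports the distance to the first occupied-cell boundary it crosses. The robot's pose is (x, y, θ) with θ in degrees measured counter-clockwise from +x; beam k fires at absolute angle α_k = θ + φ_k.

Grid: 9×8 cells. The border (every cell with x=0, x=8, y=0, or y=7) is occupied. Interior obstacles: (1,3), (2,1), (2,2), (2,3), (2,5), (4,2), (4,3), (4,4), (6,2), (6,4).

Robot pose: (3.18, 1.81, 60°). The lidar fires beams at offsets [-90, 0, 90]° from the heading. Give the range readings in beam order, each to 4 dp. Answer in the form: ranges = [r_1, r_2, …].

beam 1: φ=-90°, α=330°
  direction (0.8660, -0.5000); cell (3,1); t to first gridline: x 0.9469, y 1.6200 (then +1.1547 / +2.0000)
    (4,1) via x @ 0.9469
    (4,0) via y @ 1.6200  # hit
  → r_1 = 1.6200
beam 2: φ=0°, α=60°
  direction (0.5000, 0.8660); cell (3,1); t to first gridline: x 1.6400, y 0.2194 (then +2.0000 / +1.1547)
    (3,2) via y @ 0.2194
    (3,3) via y @ 1.3741
    (4,3) via x @ 1.6400  # hit
  → r_2 = 1.6400
beam 3: φ=90°, α=150°
  direction (-0.8660, 0.5000); cell (3,1); t to first gridline: x 0.2078, y 0.3800 (then +1.1547 / +2.0000)
    (2,1) via x @ 0.2078  # hit
  → r_3 = 0.2078

ranges = [1.6200, 1.6400, 0.2078]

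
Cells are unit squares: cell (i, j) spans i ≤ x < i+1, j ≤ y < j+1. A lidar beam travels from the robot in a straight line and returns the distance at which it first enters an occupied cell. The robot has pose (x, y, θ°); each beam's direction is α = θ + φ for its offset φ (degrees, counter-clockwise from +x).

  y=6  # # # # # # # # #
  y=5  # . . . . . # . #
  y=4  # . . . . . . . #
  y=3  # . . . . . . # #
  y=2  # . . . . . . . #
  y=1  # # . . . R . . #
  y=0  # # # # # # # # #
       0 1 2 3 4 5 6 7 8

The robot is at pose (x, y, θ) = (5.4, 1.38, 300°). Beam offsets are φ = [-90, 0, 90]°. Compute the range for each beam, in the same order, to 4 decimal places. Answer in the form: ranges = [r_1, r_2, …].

ranges = [0.7600, 0.4388, 3.0022]

beam 1: φ=-90°, α=210°
  direction (-0.8660, -0.5000); cell (5,1); t to first gridline: x 0.4619, y 0.7600 (then +1.1547 / +2.0000)
    (4,1) via x @ 0.4619
    (4,0) via y @ 0.7600  # hit
  → r_1 = 0.7600
beam 2: φ=0°, α=300°
  direction (0.5000, -0.8660); cell (5,1); t to first gridline: x 1.2000, y 0.4388 (then +2.0000 / +1.1547)
    (5,0) via y @ 0.4388  # hit
  → r_2 = 0.4388
beam 3: φ=90°, α=30°
  direction (0.8660, 0.5000); cell (5,1); t to first gridline: x 0.6928, y 1.2400 (then +1.1547 / +2.0000)
    (6,1) via x @ 0.6928
    (6,2) via y @ 1.2400
    (7,2) via x @ 1.8475
    (8,2) via x @ 3.0022  # hit
  → r_3 = 3.0022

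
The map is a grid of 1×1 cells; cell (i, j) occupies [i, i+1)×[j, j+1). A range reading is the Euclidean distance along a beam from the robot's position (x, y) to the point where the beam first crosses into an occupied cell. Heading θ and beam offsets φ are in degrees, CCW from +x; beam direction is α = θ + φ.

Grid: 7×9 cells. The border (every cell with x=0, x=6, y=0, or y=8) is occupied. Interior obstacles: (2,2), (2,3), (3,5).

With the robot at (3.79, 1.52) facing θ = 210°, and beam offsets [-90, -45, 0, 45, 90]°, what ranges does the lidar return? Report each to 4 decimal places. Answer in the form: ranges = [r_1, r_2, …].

ranges = [1.5800, 2.8884, 1.0400, 0.5383, 0.6004]

beam 1: φ=-90°, α=120°
  dir = (cos 120°, sin 120°) = (-0.5000, 0.8660); from cell (3,1)
  next x-line at t=1.5800, next y-line at t=0.5543; Δt_x=2.0000, Δt_y=1.1547
    y: enter (3,2) at t=0.5543
    x: enter (2,2) at t=1.5800 ← occupied
  → r_1 = 1.5800
beam 2: φ=-45°, α=165°
  dir = (cos 165°, sin 165°) = (-0.9659, 0.2588); from cell (3,1)
  next x-line at t=0.8179, next y-line at t=1.8546; Δt_x=1.0353, Δt_y=3.8637
    x: enter (2,1) at t=0.8179
    x: enter (1,1) at t=1.8531
    y: enter (1,2) at t=1.8546
    x: enter (0,2) at t=2.8884 ← occupied
  → r_2 = 2.8884
beam 3: φ=0°, α=210°
  dir = (cos 210°, sin 210°) = (-0.8660, -0.5000); from cell (3,1)
  next x-line at t=0.9122, next y-line at t=1.0400; Δt_x=1.1547, Δt_y=2.0000
    x: enter (2,1) at t=0.9122
    y: enter (2,0) at t=1.0400 ← occupied
  → r_3 = 1.0400
beam 4: φ=45°, α=255°
  dir = (cos 255°, sin 255°) = (-0.2588, -0.9659); from cell (3,1)
  next x-line at t=3.0523, next y-line at t=0.5383; Δt_x=3.8637, Δt_y=1.0353
    y: enter (3,0) at t=0.5383 ← occupied
  → r_4 = 0.5383
beam 5: φ=90°, α=300°
  dir = (cos 300°, sin 300°) = (0.5000, -0.8660); from cell (3,1)
  next x-line at t=0.4200, next y-line at t=0.6004; Δt_x=2.0000, Δt_y=1.1547
    x: enter (4,1) at t=0.4200
    y: enter (4,0) at t=0.6004 ← occupied
  → r_5 = 0.6004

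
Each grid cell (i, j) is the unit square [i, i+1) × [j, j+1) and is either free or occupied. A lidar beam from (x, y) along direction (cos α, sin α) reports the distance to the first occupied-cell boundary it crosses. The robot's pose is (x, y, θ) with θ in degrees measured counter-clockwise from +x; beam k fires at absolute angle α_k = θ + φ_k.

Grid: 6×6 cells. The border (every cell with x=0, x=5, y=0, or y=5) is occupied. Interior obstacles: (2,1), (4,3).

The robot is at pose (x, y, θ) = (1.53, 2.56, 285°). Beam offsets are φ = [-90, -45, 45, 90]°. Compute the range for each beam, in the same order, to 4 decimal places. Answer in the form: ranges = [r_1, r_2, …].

beam 1: φ=-90°, α=195°
  d=(-0.9659,-0.2588)  start (1,2)  tX=0.5487 tY=2.1637  stride 1/|dx|=1.0353 1/|dy|=3.8637
    cross x-line → (0,2), t=0.5487 (wall)
  → r_1 = 0.5487
beam 2: φ=-45°, α=240°
  d=(-0.5000,-0.8660)  start (1,2)  tX=1.0600 tY=0.6466  stride 1/|dx|=2.0000 1/|dy|=1.1547
    cross y-line → (1,1), t=0.6466
    cross x-line → (0,1), t=1.0600 (wall)
  → r_2 = 1.0600
beam 3: φ=45°, α=330°
  d=(0.8660,-0.5000)  start (1,2)  tX=0.5427 tY=1.1200  stride 1/|dx|=1.1547 1/|dy|=2.0000
    cross x-line → (2,2), t=0.5427
    cross y-line → (2,1), t=1.1200 (wall)
  → r_3 = 1.1200
beam 4: φ=90°, α=15°
  d=(0.9659,0.2588)  start (1,2)  tX=0.4866 tY=1.7000  stride 1/|dx|=1.0353 1/|dy|=3.8637
    cross x-line → (2,2), t=0.4866
    cross x-line → (3,2), t=1.5219
    cross y-line → (3,3), t=1.7000
    cross x-line → (4,3), t=2.5571 (wall)
  → r_4 = 2.5571

ranges = [0.5487, 1.0600, 1.1200, 2.5571]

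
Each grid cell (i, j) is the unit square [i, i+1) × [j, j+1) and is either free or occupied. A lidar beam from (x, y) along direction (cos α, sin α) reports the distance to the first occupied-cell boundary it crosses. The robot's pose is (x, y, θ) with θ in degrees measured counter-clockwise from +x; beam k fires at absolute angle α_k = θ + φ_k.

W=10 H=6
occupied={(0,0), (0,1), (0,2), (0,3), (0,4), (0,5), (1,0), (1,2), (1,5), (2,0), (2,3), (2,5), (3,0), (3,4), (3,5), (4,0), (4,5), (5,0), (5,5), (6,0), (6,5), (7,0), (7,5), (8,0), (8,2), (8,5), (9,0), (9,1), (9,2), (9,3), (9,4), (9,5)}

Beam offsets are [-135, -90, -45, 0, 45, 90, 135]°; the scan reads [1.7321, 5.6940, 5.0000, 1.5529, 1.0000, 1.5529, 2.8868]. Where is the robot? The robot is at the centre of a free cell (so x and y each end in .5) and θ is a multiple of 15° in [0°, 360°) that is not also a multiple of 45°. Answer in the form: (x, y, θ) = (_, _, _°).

Candidates: 28 free-cell centres × 16 headings = 448 poses. Raycast each; keep the one whose scan matches to 4 dp.
  (6.5, 4.5, 300°): beam 1 = 1.9319 ≠ 1.7321 ✗
  (8.5, 4.5, 30°): beam 1 = 1.5529 ≠ 1.7321 ✗
  (3.5, 2.5, 15°): beam 2 = 1.5529 ≠ 5.6940 ✗
  (3.5, 3.5, 150°): beam 1 = 5.6940 ≠ 1.7321 ✗
  …
  (3.5, 2.5, 75°): r_1=1.7321, r_2=5.6940, r_3=5.0000, r_4=1.5529, r_5=1.0000, r_6=1.5529, r_7=2.8868 — all match ✓
Only this pose fits every beam.

(x, y, θ) = (3.5, 2.5, 75°)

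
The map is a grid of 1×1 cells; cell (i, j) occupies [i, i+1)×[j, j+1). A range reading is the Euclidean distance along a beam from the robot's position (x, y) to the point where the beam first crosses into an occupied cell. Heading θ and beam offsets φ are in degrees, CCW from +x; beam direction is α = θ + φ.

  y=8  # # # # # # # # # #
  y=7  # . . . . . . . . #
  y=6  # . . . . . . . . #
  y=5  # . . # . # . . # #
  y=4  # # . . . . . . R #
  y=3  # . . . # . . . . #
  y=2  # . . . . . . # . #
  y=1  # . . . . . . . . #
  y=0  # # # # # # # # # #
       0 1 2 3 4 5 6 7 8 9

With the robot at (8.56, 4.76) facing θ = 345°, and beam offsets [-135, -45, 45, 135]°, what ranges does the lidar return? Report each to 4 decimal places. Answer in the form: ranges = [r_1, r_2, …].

beam 1: φ=-135°, α=210°
  dir = (cos 210°, sin 210°) = (-0.8660, -0.5000); from cell (8,4)
  next x-line at t=0.6466, next y-line at t=1.5200; Δt_x=1.1547, Δt_y=2.0000
    x: enter (7,4) at t=0.6466
    y: enter (7,3) at t=1.5200
    x: enter (6,3) at t=1.8013
    x: enter (5,3) at t=2.9560
    y: enter (5,2) at t=3.5200
    x: enter (4,2) at t=4.1107
    x: enter (3,2) at t=5.2654
    y: enter (3,1) at t=5.5200
    x: enter (2,1) at t=6.4201
    y: enter (2,0) at t=7.5200 ← occupied
  → r_1 = 7.5200
beam 2: φ=-45°, α=300°
  dir = (cos 300°, sin 300°) = (0.5000, -0.8660); from cell (8,4)
  next x-line at t=0.8800, next y-line at t=0.8776; Δt_x=2.0000, Δt_y=1.1547
    y: enter (8,3) at t=0.8776
    x: enter (9,3) at t=0.8800 ← occupied
  → r_2 = 0.8800
beam 3: φ=45°, α=30°
  dir = (cos 30°, sin 30°) = (0.8660, 0.5000); from cell (8,4)
  next x-line at t=0.5081, next y-line at t=0.4800; Δt_x=1.1547, Δt_y=2.0000
    y: enter (8,5) at t=0.4800 ← occupied
  → r_3 = 0.4800
beam 4: φ=135°, α=120°
  dir = (cos 120°, sin 120°) = (-0.5000, 0.8660); from cell (8,4)
  next x-line at t=1.1200, next y-line at t=0.2771; Δt_x=2.0000, Δt_y=1.1547
    y: enter (8,5) at t=0.2771 ← occupied
  → r_4 = 0.2771

ranges = [7.5200, 0.8800, 0.4800, 0.2771]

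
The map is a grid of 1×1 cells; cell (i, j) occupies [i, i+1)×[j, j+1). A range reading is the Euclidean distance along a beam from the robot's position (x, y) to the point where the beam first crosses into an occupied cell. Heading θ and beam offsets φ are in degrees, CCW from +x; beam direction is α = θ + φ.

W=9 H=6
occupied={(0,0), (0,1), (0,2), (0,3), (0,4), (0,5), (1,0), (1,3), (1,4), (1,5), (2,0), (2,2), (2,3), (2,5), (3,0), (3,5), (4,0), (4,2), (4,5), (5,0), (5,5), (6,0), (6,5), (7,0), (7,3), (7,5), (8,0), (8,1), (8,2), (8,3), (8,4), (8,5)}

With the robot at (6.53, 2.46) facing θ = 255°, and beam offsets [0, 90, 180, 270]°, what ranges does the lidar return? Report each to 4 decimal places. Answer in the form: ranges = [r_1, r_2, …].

ranges = [1.5115, 1.5219, 2.6296, 1.5840]

beam 1: φ=0°, α=255°
  dir = (cos 255°, sin 255°) = (-0.2588, -0.9659); from cell (6,2)
  next x-line at t=2.0478, next y-line at t=0.4762; Δt_x=3.8637, Δt_y=1.0353
    y: enter (6,1) at t=0.4762
    y: enter (6,0) at t=1.5115 ← occupied
  → r_1 = 1.5115
beam 2: φ=90°, α=345°
  dir = (cos 345°, sin 345°) = (0.9659, -0.2588); from cell (6,2)
  next x-line at t=0.4866, next y-line at t=1.7773; Δt_x=1.0353, Δt_y=3.8637
    x: enter (7,2) at t=0.4866
    x: enter (8,2) at t=1.5219 ← occupied
  → r_2 = 1.5219
beam 3: φ=180°, α=75°
  dir = (cos 75°, sin 75°) = (0.2588, 0.9659); from cell (6,2)
  next x-line at t=1.8159, next y-line at t=0.5590; Δt_x=3.8637, Δt_y=1.0353
    y: enter (6,3) at t=0.5590
    y: enter (6,4) at t=1.5943
    x: enter (7,4) at t=1.8159
    y: enter (7,5) at t=2.6296 ← occupied
  → r_3 = 2.6296
beam 4: φ=270°, α=165°
  dir = (cos 165°, sin 165°) = (-0.9659, 0.2588); from cell (6,2)
  next x-line at t=0.5487, next y-line at t=2.0864; Δt_x=1.0353, Δt_y=3.8637
    x: enter (5,2) at t=0.5487
    x: enter (4,2) at t=1.5840 ← occupied
  → r_4 = 1.5840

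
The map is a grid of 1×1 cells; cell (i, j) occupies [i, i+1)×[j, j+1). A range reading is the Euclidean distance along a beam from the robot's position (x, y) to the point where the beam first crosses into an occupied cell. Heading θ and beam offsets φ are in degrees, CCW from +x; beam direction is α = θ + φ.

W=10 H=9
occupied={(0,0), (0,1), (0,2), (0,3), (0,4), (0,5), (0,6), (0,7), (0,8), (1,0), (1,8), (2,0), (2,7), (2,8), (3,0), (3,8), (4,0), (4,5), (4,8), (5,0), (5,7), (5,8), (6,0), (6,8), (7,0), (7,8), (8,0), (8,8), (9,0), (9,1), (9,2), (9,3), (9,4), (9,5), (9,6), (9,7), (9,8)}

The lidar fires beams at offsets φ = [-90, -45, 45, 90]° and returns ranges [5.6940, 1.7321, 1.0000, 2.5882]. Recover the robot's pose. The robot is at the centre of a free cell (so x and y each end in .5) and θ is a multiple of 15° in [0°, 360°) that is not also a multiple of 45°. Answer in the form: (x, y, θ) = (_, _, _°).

(x, y, θ) = (3.5, 6.5, 75°)

Enumerate (i+0.5, j+0.5, θ) over the 53 free cells and 16 admissible headings. For each, cast all 4 beams and compare to the given ranges.
  (3.5, 6.5, 60°): beam 1 = 1.0000 ≠ 5.6940 ✗
  (4.5, 3.5, 285°): beam 1 = 3.6235 ≠ 5.6940 ✗
  (1.5, 2.5, 165°): beam 1 = 4.6587 ≠ 5.6940 ✗
  …
  (3.5, 6.5, 75°): r_1=5.6940, r_2=1.7321, r_3=1.0000, r_4=2.5882 — all match ✓
No second candidate reproduces the full scan.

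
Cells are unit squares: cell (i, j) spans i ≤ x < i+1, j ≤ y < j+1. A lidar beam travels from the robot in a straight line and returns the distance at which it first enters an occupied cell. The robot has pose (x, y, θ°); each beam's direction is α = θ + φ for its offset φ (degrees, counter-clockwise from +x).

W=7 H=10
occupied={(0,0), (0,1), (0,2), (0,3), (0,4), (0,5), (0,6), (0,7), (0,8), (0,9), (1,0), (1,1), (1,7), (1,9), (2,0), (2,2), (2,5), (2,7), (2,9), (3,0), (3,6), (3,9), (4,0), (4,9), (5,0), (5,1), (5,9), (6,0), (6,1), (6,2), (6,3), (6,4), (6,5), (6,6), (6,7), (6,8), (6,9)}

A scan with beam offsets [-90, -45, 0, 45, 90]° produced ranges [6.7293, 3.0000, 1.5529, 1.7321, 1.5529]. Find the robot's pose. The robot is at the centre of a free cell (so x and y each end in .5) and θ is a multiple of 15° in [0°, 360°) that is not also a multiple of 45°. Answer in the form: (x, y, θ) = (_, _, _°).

(x, y, θ) = (4.5, 7.5, 345°)

Candidates: 33 free-cell centres × 16 headings = 528 poses. Raycast each; keep the one whose scan matches to 4 dp.
  (2.5, 1.5, 330°): beam 1 = 0.5774 ≠ 6.7293 ✗
  (1.5, 3.5, 165°): beam 1 = 1.9319 ≠ 6.7293 ✗
  (3.5, 8.5, 75°): beam 1 = 2.5882 ≠ 6.7293 ✗
  (2.5, 6.5, 345°): beam 1 = 0.5176 ≠ 6.7293 ✗
  …
  (4.5, 7.5, 345°): r_1=6.7293, r_2=3.0000, r_3=1.5529, r_4=1.7321, r_5=1.5529 — all match ✓
Only this pose fits every beam.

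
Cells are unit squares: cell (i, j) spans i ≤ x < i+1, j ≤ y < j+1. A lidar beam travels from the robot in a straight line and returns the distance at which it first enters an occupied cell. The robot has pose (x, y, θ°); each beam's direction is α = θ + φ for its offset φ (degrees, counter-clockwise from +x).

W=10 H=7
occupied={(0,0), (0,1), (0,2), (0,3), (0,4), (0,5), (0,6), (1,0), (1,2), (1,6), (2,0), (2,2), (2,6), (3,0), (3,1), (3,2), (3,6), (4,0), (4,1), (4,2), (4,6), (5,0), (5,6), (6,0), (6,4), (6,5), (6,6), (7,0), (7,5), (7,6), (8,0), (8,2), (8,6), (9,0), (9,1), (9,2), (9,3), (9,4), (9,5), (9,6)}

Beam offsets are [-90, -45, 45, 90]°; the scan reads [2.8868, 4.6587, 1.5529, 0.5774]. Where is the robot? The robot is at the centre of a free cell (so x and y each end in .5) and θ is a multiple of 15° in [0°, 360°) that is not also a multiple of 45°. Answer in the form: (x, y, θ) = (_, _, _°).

Enumerate (i+0.5, j+0.5, θ) over the 30 free cells and 16 admissible headings. For each, cast all 4 beams and compare to the given ranges.
  (1.5, 3.5, 210°): beam 1 = 1.0000 ≠ 2.8868 ✗
  (7.5, 1.5, 285°): beam 1 = 1.9319 ≠ 2.8868 ✗
  (6.5, 2.5, 300°): beam 1 = 1.7321 ≠ 2.8868 ✗
  (4.5, 4.5, 165°): beam 1 = 1.5529 ≠ 2.8868 ✗
  …
  (4.5, 5.5, 330°): r_1=2.8868, r_2=4.6587, r_3=1.5529, r_4=0.5774 — all match ✓
No second candidate reproduces the full scan.

(x, y, θ) = (4.5, 5.5, 330°)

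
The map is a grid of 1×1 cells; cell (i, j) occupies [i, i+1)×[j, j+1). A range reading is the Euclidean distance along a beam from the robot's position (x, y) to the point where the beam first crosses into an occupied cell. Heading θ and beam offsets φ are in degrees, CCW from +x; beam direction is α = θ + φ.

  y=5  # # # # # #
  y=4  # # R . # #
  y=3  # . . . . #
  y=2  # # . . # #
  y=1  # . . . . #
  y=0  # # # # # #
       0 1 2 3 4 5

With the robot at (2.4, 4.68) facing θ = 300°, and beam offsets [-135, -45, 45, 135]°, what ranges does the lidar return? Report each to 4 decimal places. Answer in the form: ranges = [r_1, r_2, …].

ranges = [0.4141, 1.7393, 1.6564, 0.3313]

beam 1: φ=-135°, α=165°
  cosα=-0.9659 sinα=0.2588 | (2,4) | tMaxX 0.4141 tMaxY 1.2364 | tΔX 1.0353 tΔY 3.8637
    t=0.4141 [x] (1,4) — stop
  → r_1 = 0.4141
beam 2: φ=-45°, α=255°
  cosα=-0.2588 sinα=-0.9659 | (2,4) | tMaxX 1.5455 tMaxY 0.7040 | tΔX 3.8637 tΔY 1.0353
    t=0.7040 [y] (2,3)
    t=1.5455 [x] (1,3)
    t=1.7393 [y] (1,2) — stop
  → r_2 = 1.7393
beam 3: φ=45°, α=345°
  cosα=0.9659 sinα=-0.2588 | (2,4) | tMaxX 0.6212 tMaxY 2.6273 | tΔX 1.0353 tΔY 3.8637
    t=0.6212 [x] (3,4)
    t=1.6564 [x] (4,4) — stop
  → r_3 = 1.6564
beam 4: φ=135°, α=75°
  cosα=0.2588 sinα=0.9659 | (2,4) | tMaxX 2.3182 tMaxY 0.3313 | tΔX 3.8637 tΔY 1.0353
    t=0.3313 [y] (2,5) — stop
  → r_4 = 0.3313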